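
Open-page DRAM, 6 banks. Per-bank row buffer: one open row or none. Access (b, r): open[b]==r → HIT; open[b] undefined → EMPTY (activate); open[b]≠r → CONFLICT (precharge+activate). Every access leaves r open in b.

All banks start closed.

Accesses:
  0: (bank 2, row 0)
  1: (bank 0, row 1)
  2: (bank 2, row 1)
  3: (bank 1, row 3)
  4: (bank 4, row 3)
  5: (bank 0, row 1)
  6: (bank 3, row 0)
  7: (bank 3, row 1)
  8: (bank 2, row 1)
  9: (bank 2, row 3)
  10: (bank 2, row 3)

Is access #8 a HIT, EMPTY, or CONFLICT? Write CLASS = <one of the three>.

0: bank 2 row 0 — prev None → EMPTY
1: bank 0 row 1 — prev None → EMPTY
2: bank 2 row 1 — prev 0 → CONFLICT
3: bank 1 row 3 — prev None → EMPTY
4: bank 4 row 3 — prev None → EMPTY
5: bank 0 row 1 — prev 1 → HIT
6: bank 3 row 0 — prev None → EMPTY
7: bank 3 row 1 — prev 0 → CONFLICT
8: bank 2 row 1 — prev 1 → HIT
9: bank 2 row 3 — prev 1 → CONFLICT
10: bank 2 row 3 — prev 3 → HIT

CLASS = HIT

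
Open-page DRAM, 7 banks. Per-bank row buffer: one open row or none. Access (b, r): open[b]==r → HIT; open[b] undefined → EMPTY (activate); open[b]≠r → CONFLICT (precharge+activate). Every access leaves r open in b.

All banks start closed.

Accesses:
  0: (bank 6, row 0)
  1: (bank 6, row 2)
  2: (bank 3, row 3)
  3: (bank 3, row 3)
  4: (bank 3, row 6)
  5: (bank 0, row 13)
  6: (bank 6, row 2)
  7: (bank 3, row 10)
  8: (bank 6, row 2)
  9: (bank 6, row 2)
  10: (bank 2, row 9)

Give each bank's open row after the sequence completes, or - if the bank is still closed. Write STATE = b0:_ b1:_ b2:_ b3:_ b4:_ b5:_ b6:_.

  [0] b6 r0: no row ⇒ E
  [1] b6 r2: had r0 ⇒ C
  [2] b3 r3: no row ⇒ E
  [3] b3 r3: had r3 ⇒ H
  [4] b3 r6: had r3 ⇒ C
  [5] b0 r13: no row ⇒ E
  [6] b6 r2: had r2 ⇒ H
  [7] b3 r10: had r6 ⇒ C
  [8] b6 r2: had r2 ⇒ H
  [9] b6 r2: had r2 ⇒ H
  [10] b2 r9: no row ⇒ E

STATE = b0:13 b1:- b2:9 b3:10 b4:- b5:- b6:2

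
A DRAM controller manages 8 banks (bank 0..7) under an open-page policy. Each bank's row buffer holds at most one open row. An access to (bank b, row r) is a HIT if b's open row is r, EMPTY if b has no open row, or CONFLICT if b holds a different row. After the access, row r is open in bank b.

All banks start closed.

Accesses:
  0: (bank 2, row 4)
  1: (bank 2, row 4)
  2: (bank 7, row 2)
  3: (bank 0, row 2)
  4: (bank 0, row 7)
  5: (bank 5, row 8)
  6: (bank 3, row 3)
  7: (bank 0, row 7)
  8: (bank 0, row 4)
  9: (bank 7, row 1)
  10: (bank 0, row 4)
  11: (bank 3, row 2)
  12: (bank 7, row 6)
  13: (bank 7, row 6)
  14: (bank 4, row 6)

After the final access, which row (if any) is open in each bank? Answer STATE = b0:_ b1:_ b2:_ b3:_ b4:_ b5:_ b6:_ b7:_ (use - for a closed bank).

STATE = b0:4 b1:- b2:4 b3:2 b4:6 b5:8 b6:- b7:6

0: bank 2 row 4 — prev None → EMPTY
1: bank 2 row 4 — prev 4 → HIT
2: bank 7 row 2 — prev None → EMPTY
3: bank 0 row 2 — prev None → EMPTY
4: bank 0 row 7 — prev 2 → CONFLICT
5: bank 5 row 8 — prev None → EMPTY
6: bank 3 row 3 — prev None → EMPTY
7: bank 0 row 7 — prev 7 → HIT
8: bank 0 row 4 — prev 7 → CONFLICT
9: bank 7 row 1 — prev 2 → CONFLICT
10: bank 0 row 4 — prev 4 → HIT
11: bank 3 row 2 — prev 3 → CONFLICT
12: bank 7 row 6 — prev 1 → CONFLICT
13: bank 7 row 6 — prev 6 → HIT
14: bank 4 row 6 — prev None → EMPTY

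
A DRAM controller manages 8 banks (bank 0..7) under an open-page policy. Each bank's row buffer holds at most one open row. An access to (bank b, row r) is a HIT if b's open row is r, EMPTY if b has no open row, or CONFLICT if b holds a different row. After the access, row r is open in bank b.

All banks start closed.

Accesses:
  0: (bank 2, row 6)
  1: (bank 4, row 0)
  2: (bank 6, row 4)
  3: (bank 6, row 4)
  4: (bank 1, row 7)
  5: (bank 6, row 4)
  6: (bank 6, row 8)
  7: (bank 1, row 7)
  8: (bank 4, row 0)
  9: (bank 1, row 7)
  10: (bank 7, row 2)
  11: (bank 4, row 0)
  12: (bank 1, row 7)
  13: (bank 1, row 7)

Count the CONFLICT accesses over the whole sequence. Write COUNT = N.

COUNT = 1

#0 (2,6) E
#1 (4,0) E
#2 (6,4) E
#3 (6,4) H  (was 4)
#4 (1,7) E
#5 (6,4) H  (was 4)
#6 (6,8) C  (was 4)
#7 (1,7) H  (was 7)
#8 (4,0) H  (was 0)
#9 (1,7) H  (was 7)
#10 (7,2) E
#11 (4,0) H  (was 0)
#12 (1,7) H  (was 7)
#13 (1,7) H  (was 7)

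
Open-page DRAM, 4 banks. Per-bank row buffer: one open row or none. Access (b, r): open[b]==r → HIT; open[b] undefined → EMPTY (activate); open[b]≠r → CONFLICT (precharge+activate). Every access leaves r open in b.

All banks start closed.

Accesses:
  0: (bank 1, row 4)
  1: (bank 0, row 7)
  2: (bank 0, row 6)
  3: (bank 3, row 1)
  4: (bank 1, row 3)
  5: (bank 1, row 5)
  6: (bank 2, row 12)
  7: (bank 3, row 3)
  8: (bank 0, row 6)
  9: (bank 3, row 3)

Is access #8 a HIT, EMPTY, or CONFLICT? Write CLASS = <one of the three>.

CLASS = HIT

#0 (1,4) E
#1 (0,7) E
#2 (0,6) C  (was 7)
#3 (3,1) E
#4 (1,3) C  (was 4)
#5 (1,5) C  (was 3)
#6 (2,12) E
#7 (3,3) C  (was 1)
#8 (0,6) H  (was 6)
#9 (3,3) H  (was 3)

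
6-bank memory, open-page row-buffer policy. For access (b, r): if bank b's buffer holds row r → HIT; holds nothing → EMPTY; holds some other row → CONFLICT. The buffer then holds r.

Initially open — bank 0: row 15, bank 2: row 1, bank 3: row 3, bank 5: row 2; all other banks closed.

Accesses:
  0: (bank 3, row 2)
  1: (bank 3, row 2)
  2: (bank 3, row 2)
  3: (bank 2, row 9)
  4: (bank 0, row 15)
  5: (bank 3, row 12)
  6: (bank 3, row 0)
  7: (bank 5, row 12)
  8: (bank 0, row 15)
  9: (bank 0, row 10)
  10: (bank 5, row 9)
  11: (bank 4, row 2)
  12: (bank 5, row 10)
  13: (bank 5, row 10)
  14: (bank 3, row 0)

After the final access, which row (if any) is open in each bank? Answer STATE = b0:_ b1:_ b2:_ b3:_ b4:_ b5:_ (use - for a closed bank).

0: bank 3 row 2 — prev 3 → CONFLICT
1: bank 3 row 2 — prev 2 → HIT
2: bank 3 row 2 — prev 2 → HIT
3: bank 2 row 9 — prev 1 → CONFLICT
4: bank 0 row 15 — prev 15 → HIT
5: bank 3 row 12 — prev 2 → CONFLICT
6: bank 3 row 0 — prev 12 → CONFLICT
7: bank 5 row 12 — prev 2 → CONFLICT
8: bank 0 row 15 — prev 15 → HIT
9: bank 0 row 10 — prev 15 → CONFLICT
10: bank 5 row 9 — prev 12 → CONFLICT
11: bank 4 row 2 — prev None → EMPTY
12: bank 5 row 10 — prev 9 → CONFLICT
13: bank 5 row 10 — prev 10 → HIT
14: bank 3 row 0 — prev 0 → HIT

STATE = b0:10 b1:- b2:9 b3:0 b4:2 b5:10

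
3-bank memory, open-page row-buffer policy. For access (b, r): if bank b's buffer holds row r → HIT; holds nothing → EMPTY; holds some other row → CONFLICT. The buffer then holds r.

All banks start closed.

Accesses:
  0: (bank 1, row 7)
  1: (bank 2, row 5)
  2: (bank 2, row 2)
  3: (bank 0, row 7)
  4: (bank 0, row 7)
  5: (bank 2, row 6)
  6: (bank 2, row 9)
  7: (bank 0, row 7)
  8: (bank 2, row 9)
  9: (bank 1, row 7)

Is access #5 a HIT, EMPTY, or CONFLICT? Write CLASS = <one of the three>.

0: bank 1 row 7 — prev None → EMPTY
1: bank 2 row 5 — prev None → EMPTY
2: bank 2 row 2 — prev 5 → CONFLICT
3: bank 0 row 7 — prev None → EMPTY
4: bank 0 row 7 — prev 7 → HIT
5: bank 2 row 6 — prev 2 → CONFLICT
6: bank 2 row 9 — prev 6 → CONFLICT
7: bank 0 row 7 — prev 7 → HIT
8: bank 2 row 9 — prev 9 → HIT
9: bank 1 row 7 — prev 7 → HIT

CLASS = CONFLICT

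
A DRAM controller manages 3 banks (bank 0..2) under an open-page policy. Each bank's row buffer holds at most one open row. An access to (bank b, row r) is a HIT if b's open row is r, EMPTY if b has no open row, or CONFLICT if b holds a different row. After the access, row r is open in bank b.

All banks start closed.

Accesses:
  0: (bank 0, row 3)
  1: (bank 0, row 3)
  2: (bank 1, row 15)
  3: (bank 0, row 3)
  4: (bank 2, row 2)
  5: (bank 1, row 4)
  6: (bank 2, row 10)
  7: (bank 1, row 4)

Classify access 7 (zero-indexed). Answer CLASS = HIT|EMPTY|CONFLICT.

0: bank 0 row 3 — prev None → EMPTY
1: bank 0 row 3 — prev 3 → HIT
2: bank 1 row 15 — prev None → EMPTY
3: bank 0 row 3 — prev 3 → HIT
4: bank 2 row 2 — prev None → EMPTY
5: bank 1 row 4 — prev 15 → CONFLICT
6: bank 2 row 10 — prev 2 → CONFLICT
7: bank 1 row 4 — prev 4 → HIT

CLASS = HIT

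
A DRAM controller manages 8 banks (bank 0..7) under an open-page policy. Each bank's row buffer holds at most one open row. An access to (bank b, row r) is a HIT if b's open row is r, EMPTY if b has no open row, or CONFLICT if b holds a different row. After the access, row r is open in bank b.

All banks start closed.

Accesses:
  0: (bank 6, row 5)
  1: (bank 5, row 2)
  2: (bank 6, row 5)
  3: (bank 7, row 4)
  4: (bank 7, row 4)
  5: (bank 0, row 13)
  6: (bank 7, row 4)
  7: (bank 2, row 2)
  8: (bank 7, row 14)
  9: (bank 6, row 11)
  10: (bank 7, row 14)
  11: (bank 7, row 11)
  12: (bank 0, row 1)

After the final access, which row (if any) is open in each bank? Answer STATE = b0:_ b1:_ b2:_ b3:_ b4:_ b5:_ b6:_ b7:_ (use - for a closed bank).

0: bank 6 row 5 — prev None → EMPTY
1: bank 5 row 2 — prev None → EMPTY
2: bank 6 row 5 — prev 5 → HIT
3: bank 7 row 4 — prev None → EMPTY
4: bank 7 row 4 — prev 4 → HIT
5: bank 0 row 13 — prev None → EMPTY
6: bank 7 row 4 — prev 4 → HIT
7: bank 2 row 2 — prev None → EMPTY
8: bank 7 row 14 — prev 4 → CONFLICT
9: bank 6 row 11 — prev 5 → CONFLICT
10: bank 7 row 14 — prev 14 → HIT
11: bank 7 row 11 — prev 14 → CONFLICT
12: bank 0 row 1 — prev 13 → CONFLICT

STATE = b0:1 b1:- b2:2 b3:- b4:- b5:2 b6:11 b7:11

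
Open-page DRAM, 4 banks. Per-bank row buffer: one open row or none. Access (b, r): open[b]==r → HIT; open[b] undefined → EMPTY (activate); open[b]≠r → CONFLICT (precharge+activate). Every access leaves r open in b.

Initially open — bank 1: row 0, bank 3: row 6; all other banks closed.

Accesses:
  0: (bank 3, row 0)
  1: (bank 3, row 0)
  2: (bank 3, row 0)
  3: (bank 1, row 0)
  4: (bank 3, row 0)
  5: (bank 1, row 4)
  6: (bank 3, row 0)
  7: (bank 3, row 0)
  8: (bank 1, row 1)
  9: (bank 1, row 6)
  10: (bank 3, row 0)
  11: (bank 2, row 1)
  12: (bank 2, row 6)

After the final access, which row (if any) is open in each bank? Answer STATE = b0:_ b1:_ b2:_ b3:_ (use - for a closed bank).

step 0: bank3 6->0 [CONFLICT]
step 1: bank3 0->0 [HIT]
step 2: bank3 0->0 [HIT]
step 3: bank1 0->0 [HIT]
step 4: bank3 0->0 [HIT]
step 5: bank1 0->4 [CONFLICT]
step 6: bank3 0->0 [HIT]
step 7: bank3 0->0 [HIT]
step 8: bank1 4->1 [CONFLICT]
step 9: bank1 1->6 [CONFLICT]
step 10: bank3 0->0 [HIT]
step 11: bank2 None->1 [EMPTY]
step 12: bank2 1->6 [CONFLICT]

STATE = b0:- b1:6 b2:6 b3:0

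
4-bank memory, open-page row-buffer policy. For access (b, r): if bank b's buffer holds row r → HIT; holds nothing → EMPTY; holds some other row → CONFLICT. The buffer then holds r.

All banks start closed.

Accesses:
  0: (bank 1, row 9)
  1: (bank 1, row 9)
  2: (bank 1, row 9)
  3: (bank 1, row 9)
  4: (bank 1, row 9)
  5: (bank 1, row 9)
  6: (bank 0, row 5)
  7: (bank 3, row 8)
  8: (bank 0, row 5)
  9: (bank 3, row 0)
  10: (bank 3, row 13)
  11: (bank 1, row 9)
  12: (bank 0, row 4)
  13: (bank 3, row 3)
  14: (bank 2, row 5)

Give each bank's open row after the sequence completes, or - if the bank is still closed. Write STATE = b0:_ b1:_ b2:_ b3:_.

0: bank 1 row 9 — prev None → EMPTY
1: bank 1 row 9 — prev 9 → HIT
2: bank 1 row 9 — prev 9 → HIT
3: bank 1 row 9 — prev 9 → HIT
4: bank 1 row 9 — prev 9 → HIT
5: bank 1 row 9 — prev 9 → HIT
6: bank 0 row 5 — prev None → EMPTY
7: bank 3 row 8 — prev None → EMPTY
8: bank 0 row 5 — prev 5 → HIT
9: bank 3 row 0 — prev 8 → CONFLICT
10: bank 3 row 13 — prev 0 → CONFLICT
11: bank 1 row 9 — prev 9 → HIT
12: bank 0 row 4 — prev 5 → CONFLICT
13: bank 3 row 3 — prev 13 → CONFLICT
14: bank 2 row 5 — prev None → EMPTY

STATE = b0:4 b1:9 b2:5 b3:3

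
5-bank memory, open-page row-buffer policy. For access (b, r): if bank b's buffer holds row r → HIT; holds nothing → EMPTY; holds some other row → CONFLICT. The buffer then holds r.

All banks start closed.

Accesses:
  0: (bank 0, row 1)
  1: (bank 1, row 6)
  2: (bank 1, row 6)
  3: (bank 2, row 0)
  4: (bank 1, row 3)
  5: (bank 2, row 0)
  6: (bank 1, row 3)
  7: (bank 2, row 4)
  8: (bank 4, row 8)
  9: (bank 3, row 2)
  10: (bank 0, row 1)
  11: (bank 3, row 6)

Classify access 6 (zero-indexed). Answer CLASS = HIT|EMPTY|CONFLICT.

CLASS = HIT

0: bank 0 row 1 — prev None → EMPTY
1: bank 1 row 6 — prev None → EMPTY
2: bank 1 row 6 — prev 6 → HIT
3: bank 2 row 0 — prev None → EMPTY
4: bank 1 row 3 — prev 6 → CONFLICT
5: bank 2 row 0 — prev 0 → HIT
6: bank 1 row 3 — prev 3 → HIT
7: bank 2 row 4 — prev 0 → CONFLICT
8: bank 4 row 8 — prev None → EMPTY
9: bank 3 row 2 — prev None → EMPTY
10: bank 0 row 1 — prev 1 → HIT
11: bank 3 row 6 — prev 2 → CONFLICT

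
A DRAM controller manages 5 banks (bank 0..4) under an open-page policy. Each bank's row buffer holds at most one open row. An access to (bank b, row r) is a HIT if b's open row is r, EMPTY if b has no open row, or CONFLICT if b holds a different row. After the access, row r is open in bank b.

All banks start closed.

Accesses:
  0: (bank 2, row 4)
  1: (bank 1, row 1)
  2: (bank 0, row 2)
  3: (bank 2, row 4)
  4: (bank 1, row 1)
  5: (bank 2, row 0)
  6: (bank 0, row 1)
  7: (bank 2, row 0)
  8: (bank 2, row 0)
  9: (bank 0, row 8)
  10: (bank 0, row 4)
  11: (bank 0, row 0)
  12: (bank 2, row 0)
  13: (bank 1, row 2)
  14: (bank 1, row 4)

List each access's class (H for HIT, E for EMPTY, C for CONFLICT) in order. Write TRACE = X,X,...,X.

#0 (2,4) E
#1 (1,1) E
#2 (0,2) E
#3 (2,4) H  (was 4)
#4 (1,1) H  (was 1)
#5 (2,0) C  (was 4)
#6 (0,1) C  (was 2)
#7 (2,0) H  (was 0)
#8 (2,0) H  (was 0)
#9 (0,8) C  (was 1)
#10 (0,4) C  (was 8)
#11 (0,0) C  (was 4)
#12 (2,0) H  (was 0)
#13 (1,2) C  (was 1)
#14 (1,4) C  (was 2)

TRACE = E,E,E,H,H,C,C,H,H,C,C,C,H,C,C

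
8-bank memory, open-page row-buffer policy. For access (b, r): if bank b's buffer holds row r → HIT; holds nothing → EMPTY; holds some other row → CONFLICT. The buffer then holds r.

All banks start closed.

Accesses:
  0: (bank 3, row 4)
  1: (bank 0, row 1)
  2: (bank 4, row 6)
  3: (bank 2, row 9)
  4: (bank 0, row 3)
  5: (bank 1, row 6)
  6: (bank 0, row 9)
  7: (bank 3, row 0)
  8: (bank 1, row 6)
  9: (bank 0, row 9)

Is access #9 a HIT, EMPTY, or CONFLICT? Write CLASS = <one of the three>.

CLASS = HIT

#0 (3,4) E
#1 (0,1) E
#2 (4,6) E
#3 (2,9) E
#4 (0,3) C  (was 1)
#5 (1,6) E
#6 (0,9) C  (was 3)
#7 (3,0) C  (was 4)
#8 (1,6) H  (was 6)
#9 (0,9) H  (was 9)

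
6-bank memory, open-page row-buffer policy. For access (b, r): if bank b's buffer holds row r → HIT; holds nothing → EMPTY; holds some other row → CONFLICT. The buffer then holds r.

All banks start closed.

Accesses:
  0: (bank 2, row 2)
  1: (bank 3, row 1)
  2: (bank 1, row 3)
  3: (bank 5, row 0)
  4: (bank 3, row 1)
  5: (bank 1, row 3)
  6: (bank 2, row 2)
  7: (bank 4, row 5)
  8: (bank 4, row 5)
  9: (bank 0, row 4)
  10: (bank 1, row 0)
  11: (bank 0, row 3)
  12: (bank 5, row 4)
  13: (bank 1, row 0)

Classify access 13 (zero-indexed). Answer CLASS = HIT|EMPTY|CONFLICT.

CLASS = HIT

0: bank 2 row 2 — prev None → EMPTY
1: bank 3 row 1 — prev None → EMPTY
2: bank 1 row 3 — prev None → EMPTY
3: bank 5 row 0 — prev None → EMPTY
4: bank 3 row 1 — prev 1 → HIT
5: bank 1 row 3 — prev 3 → HIT
6: bank 2 row 2 — prev 2 → HIT
7: bank 4 row 5 — prev None → EMPTY
8: bank 4 row 5 — prev 5 → HIT
9: bank 0 row 4 — prev None → EMPTY
10: bank 1 row 0 — prev 3 → CONFLICT
11: bank 0 row 3 — prev 4 → CONFLICT
12: bank 5 row 4 — prev 0 → CONFLICT
13: bank 1 row 0 — prev 0 → HIT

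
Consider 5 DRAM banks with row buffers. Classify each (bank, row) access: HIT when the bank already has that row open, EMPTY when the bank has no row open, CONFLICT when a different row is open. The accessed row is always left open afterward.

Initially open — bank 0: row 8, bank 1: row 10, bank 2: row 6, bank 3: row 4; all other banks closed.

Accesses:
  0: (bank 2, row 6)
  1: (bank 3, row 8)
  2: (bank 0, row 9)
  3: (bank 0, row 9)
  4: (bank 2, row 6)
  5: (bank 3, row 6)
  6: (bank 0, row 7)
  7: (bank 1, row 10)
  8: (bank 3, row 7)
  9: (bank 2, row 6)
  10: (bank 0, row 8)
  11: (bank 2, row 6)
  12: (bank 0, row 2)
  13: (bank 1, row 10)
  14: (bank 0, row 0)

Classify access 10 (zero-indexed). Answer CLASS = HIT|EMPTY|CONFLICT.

0: bank 2 row 6 — prev 6 → HIT
1: bank 3 row 8 — prev 4 → CONFLICT
2: bank 0 row 9 — prev 8 → CONFLICT
3: bank 0 row 9 — prev 9 → HIT
4: bank 2 row 6 — prev 6 → HIT
5: bank 3 row 6 — prev 8 → CONFLICT
6: bank 0 row 7 — prev 9 → CONFLICT
7: bank 1 row 10 — prev 10 → HIT
8: bank 3 row 7 — prev 6 → CONFLICT
9: bank 2 row 6 — prev 6 → HIT
10: bank 0 row 8 — prev 7 → CONFLICT
11: bank 2 row 6 — prev 6 → HIT
12: bank 0 row 2 — prev 8 → CONFLICT
13: bank 1 row 10 — prev 10 → HIT
14: bank 0 row 0 — prev 2 → CONFLICT

CLASS = CONFLICT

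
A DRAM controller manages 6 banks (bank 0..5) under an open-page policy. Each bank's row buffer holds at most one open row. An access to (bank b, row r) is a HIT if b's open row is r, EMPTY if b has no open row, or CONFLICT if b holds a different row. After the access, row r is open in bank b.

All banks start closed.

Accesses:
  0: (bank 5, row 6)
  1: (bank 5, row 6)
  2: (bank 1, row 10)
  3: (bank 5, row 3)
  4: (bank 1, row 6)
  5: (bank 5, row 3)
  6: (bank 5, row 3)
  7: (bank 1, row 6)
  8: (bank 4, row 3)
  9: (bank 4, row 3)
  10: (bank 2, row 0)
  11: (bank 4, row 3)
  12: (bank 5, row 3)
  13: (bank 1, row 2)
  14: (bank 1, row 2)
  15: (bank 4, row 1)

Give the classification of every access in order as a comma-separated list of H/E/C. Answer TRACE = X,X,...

TRACE = E,H,E,C,C,H,H,H,E,H,E,H,H,C,H,C

  [0] b5 r6: no row ⇒ E
  [1] b5 r6: had r6 ⇒ H
  [2] b1 r10: no row ⇒ E
  [3] b5 r3: had r6 ⇒ C
  [4] b1 r6: had r10 ⇒ C
  [5] b5 r3: had r3 ⇒ H
  [6] b5 r3: had r3 ⇒ H
  [7] b1 r6: had r6 ⇒ H
  [8] b4 r3: no row ⇒ E
  [9] b4 r3: had r3 ⇒ H
  [10] b2 r0: no row ⇒ E
  [11] b4 r3: had r3 ⇒ H
  [12] b5 r3: had r3 ⇒ H
  [13] b1 r2: had r6 ⇒ C
  [14] b1 r2: had r2 ⇒ H
  [15] b4 r1: had r3 ⇒ C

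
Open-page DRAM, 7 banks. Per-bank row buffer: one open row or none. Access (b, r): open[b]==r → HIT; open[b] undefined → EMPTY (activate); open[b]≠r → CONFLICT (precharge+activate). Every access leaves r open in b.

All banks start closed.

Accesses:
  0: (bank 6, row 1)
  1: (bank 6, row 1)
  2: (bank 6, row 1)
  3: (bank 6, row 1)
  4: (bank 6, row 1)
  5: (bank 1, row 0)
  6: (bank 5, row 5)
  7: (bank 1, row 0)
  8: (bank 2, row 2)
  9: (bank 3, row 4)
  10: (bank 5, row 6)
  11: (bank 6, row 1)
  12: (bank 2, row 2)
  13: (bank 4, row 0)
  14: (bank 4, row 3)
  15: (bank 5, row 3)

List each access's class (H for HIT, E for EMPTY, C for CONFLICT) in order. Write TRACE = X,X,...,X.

TRACE = E,H,H,H,H,E,E,H,E,E,C,H,H,E,C,C

step 0: bank6 None->1 [EMPTY]
step 1: bank6 1->1 [HIT]
step 2: bank6 1->1 [HIT]
step 3: bank6 1->1 [HIT]
step 4: bank6 1->1 [HIT]
step 5: bank1 None->0 [EMPTY]
step 6: bank5 None->5 [EMPTY]
step 7: bank1 0->0 [HIT]
step 8: bank2 None->2 [EMPTY]
step 9: bank3 None->4 [EMPTY]
step 10: bank5 5->6 [CONFLICT]
step 11: bank6 1->1 [HIT]
step 12: bank2 2->2 [HIT]
step 13: bank4 None->0 [EMPTY]
step 14: bank4 0->3 [CONFLICT]
step 15: bank5 6->3 [CONFLICT]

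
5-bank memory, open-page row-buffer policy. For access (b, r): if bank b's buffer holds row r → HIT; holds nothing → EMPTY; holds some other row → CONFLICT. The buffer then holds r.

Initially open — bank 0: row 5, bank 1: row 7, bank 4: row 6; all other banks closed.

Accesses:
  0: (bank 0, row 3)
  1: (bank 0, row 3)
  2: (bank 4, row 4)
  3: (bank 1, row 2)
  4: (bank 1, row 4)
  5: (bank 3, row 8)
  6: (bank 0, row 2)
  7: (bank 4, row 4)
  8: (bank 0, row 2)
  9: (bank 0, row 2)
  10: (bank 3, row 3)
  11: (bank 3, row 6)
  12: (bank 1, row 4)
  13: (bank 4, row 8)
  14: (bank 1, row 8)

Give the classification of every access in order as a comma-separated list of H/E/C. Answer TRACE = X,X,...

0: bank 0 row 3 — prev 5 → CONFLICT
1: bank 0 row 3 — prev 3 → HIT
2: bank 4 row 4 — prev 6 → CONFLICT
3: bank 1 row 2 — prev 7 → CONFLICT
4: bank 1 row 4 — prev 2 → CONFLICT
5: bank 3 row 8 — prev None → EMPTY
6: bank 0 row 2 — prev 3 → CONFLICT
7: bank 4 row 4 — prev 4 → HIT
8: bank 0 row 2 — prev 2 → HIT
9: bank 0 row 2 — prev 2 → HIT
10: bank 3 row 3 — prev 8 → CONFLICT
11: bank 3 row 6 — prev 3 → CONFLICT
12: bank 1 row 4 — prev 4 → HIT
13: bank 4 row 8 — prev 4 → CONFLICT
14: bank 1 row 8 — prev 4 → CONFLICT

TRACE = C,H,C,C,C,E,C,H,H,H,C,C,H,C,C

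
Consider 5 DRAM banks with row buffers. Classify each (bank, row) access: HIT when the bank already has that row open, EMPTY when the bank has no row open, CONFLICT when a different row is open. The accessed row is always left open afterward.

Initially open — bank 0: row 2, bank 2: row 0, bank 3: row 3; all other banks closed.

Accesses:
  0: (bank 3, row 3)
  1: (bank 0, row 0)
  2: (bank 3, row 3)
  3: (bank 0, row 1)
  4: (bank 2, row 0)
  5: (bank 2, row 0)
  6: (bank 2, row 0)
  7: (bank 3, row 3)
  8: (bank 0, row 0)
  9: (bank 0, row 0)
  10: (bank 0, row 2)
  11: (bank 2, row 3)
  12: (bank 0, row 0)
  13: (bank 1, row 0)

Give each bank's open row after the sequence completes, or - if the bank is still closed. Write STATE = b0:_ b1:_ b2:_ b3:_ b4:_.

STATE = b0:0 b1:0 b2:3 b3:3 b4:-

#0 (3,3) H  (was 3)
#1 (0,0) C  (was 2)
#2 (3,3) H  (was 3)
#3 (0,1) C  (was 0)
#4 (2,0) H  (was 0)
#5 (2,0) H  (was 0)
#6 (2,0) H  (was 0)
#7 (3,3) H  (was 3)
#8 (0,0) C  (was 1)
#9 (0,0) H  (was 0)
#10 (0,2) C  (was 0)
#11 (2,3) C  (was 0)
#12 (0,0) C  (was 2)
#13 (1,0) E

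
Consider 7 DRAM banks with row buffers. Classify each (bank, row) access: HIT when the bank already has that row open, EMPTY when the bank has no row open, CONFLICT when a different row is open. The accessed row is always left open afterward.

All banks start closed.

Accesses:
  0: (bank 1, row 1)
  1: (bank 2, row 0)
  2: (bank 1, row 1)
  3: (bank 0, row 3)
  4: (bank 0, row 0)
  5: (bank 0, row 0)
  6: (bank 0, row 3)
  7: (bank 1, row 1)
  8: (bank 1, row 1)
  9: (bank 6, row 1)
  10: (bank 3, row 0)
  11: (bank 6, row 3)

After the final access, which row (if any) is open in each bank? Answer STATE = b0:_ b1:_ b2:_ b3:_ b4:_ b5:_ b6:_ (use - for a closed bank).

#0 (1,1) E
#1 (2,0) E
#2 (1,1) H  (was 1)
#3 (0,3) E
#4 (0,0) C  (was 3)
#5 (0,0) H  (was 0)
#6 (0,3) C  (was 0)
#7 (1,1) H  (was 1)
#8 (1,1) H  (was 1)
#9 (6,1) E
#10 (3,0) E
#11 (6,3) C  (was 1)

STATE = b0:3 b1:1 b2:0 b3:0 b4:- b5:- b6:3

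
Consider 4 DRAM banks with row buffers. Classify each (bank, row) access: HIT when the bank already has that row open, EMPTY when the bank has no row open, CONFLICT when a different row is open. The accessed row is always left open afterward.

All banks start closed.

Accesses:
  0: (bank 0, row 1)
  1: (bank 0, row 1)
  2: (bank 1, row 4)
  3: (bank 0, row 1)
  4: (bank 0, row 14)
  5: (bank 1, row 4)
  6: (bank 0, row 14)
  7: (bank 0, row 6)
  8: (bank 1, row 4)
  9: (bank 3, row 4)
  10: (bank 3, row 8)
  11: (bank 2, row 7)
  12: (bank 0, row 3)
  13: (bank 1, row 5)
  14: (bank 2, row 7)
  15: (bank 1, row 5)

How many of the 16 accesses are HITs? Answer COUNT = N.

  [0] b0 r1: no row ⇒ E
  [1] b0 r1: had r1 ⇒ H
  [2] b1 r4: no row ⇒ E
  [3] b0 r1: had r1 ⇒ H
  [4] b0 r14: had r1 ⇒ C
  [5] b1 r4: had r4 ⇒ H
  [6] b0 r14: had r14 ⇒ H
  [7] b0 r6: had r14 ⇒ C
  [8] b1 r4: had r4 ⇒ H
  [9] b3 r4: no row ⇒ E
  [10] b3 r8: had r4 ⇒ C
  [11] b2 r7: no row ⇒ E
  [12] b0 r3: had r6 ⇒ C
  [13] b1 r5: had r4 ⇒ C
  [14] b2 r7: had r7 ⇒ H
  [15] b1 r5: had r5 ⇒ H

COUNT = 7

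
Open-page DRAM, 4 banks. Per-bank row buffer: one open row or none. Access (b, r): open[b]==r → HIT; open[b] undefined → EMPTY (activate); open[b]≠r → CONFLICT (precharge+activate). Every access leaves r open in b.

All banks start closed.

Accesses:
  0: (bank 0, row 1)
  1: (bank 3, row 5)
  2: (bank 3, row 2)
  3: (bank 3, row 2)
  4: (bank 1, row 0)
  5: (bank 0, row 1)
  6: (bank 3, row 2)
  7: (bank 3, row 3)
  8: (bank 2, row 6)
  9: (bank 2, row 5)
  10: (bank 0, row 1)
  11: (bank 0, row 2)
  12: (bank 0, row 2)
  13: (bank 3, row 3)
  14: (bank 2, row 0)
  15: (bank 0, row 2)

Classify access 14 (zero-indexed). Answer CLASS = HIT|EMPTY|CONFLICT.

CLASS = CONFLICT

#0 (0,1) E
#1 (3,5) E
#2 (3,2) C  (was 5)
#3 (3,2) H  (was 2)
#4 (1,0) E
#5 (0,1) H  (was 1)
#6 (3,2) H  (was 2)
#7 (3,3) C  (was 2)
#8 (2,6) E
#9 (2,5) C  (was 6)
#10 (0,1) H  (was 1)
#11 (0,2) C  (was 1)
#12 (0,2) H  (was 2)
#13 (3,3) H  (was 3)
#14 (2,0) C  (was 5)
#15 (0,2) H  (was 2)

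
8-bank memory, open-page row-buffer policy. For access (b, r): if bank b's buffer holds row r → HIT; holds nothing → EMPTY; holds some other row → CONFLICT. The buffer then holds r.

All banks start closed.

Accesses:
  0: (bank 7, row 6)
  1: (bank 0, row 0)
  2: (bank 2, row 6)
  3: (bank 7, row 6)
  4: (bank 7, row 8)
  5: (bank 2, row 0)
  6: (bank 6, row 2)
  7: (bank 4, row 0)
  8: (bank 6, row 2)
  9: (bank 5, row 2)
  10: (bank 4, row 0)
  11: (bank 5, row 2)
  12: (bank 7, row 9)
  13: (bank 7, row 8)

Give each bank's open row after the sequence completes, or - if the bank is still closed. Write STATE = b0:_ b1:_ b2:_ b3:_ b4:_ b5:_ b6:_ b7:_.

STATE = b0:0 b1:- b2:0 b3:- b4:0 b5:2 b6:2 b7:8

  [0] b7 r6: no row ⇒ E
  [1] b0 r0: no row ⇒ E
  [2] b2 r6: no row ⇒ E
  [3] b7 r6: had r6 ⇒ H
  [4] b7 r8: had r6 ⇒ C
  [5] b2 r0: had r6 ⇒ C
  [6] b6 r2: no row ⇒ E
  [7] b4 r0: no row ⇒ E
  [8] b6 r2: had r2 ⇒ H
  [9] b5 r2: no row ⇒ E
  [10] b4 r0: had r0 ⇒ H
  [11] b5 r2: had r2 ⇒ H
  [12] b7 r9: had r8 ⇒ C
  [13] b7 r8: had r9 ⇒ C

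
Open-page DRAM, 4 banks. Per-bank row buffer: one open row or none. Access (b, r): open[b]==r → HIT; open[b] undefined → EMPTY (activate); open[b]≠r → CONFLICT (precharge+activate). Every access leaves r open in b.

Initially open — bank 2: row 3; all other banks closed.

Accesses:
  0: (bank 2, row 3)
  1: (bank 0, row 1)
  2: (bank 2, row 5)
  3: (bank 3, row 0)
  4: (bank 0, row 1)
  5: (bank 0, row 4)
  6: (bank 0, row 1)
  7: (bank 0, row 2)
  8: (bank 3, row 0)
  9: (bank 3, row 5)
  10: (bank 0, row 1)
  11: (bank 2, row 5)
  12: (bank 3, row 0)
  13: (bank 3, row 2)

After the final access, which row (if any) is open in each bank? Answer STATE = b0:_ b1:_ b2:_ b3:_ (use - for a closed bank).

STATE = b0:1 b1:- b2:5 b3:2

0: bank 2 row 3 — prev 3 → HIT
1: bank 0 row 1 — prev None → EMPTY
2: bank 2 row 5 — prev 3 → CONFLICT
3: bank 3 row 0 — prev None → EMPTY
4: bank 0 row 1 — prev 1 → HIT
5: bank 0 row 4 — prev 1 → CONFLICT
6: bank 0 row 1 — prev 4 → CONFLICT
7: bank 0 row 2 — prev 1 → CONFLICT
8: bank 3 row 0 — prev 0 → HIT
9: bank 3 row 5 — prev 0 → CONFLICT
10: bank 0 row 1 — prev 2 → CONFLICT
11: bank 2 row 5 — prev 5 → HIT
12: bank 3 row 0 — prev 5 → CONFLICT
13: bank 3 row 2 — prev 0 → CONFLICT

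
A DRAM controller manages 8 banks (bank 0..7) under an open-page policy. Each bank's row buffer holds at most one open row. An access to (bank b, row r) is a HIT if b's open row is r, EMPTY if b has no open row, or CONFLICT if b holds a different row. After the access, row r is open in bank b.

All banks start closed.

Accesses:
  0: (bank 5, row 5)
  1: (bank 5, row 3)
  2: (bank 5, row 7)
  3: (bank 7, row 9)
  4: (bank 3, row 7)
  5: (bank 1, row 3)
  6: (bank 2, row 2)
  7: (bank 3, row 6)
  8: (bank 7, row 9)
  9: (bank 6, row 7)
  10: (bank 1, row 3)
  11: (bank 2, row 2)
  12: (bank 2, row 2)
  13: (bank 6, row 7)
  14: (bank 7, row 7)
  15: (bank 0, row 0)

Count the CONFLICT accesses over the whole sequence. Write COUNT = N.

#0 (5,5) E
#1 (5,3) C  (was 5)
#2 (5,7) C  (was 3)
#3 (7,9) E
#4 (3,7) E
#5 (1,3) E
#6 (2,2) E
#7 (3,6) C  (was 7)
#8 (7,9) H  (was 9)
#9 (6,7) E
#10 (1,3) H  (was 3)
#11 (2,2) H  (was 2)
#12 (2,2) H  (was 2)
#13 (6,7) H  (was 7)
#14 (7,7) C  (was 9)
#15 (0,0) E

COUNT = 4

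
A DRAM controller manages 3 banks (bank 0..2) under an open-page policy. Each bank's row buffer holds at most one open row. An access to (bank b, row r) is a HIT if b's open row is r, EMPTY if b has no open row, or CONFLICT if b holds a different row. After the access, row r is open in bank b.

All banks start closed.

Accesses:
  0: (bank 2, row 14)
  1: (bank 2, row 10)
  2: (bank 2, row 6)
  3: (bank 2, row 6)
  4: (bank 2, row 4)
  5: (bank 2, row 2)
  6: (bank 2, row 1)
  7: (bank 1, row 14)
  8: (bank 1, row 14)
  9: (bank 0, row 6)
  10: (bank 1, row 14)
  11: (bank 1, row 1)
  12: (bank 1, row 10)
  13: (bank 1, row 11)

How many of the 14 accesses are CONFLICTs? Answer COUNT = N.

  [0] b2 r14: no row ⇒ E
  [1] b2 r10: had r14 ⇒ C
  [2] b2 r6: had r10 ⇒ C
  [3] b2 r6: had r6 ⇒ H
  [4] b2 r4: had r6 ⇒ C
  [5] b2 r2: had r4 ⇒ C
  [6] b2 r1: had r2 ⇒ C
  [7] b1 r14: no row ⇒ E
  [8] b1 r14: had r14 ⇒ H
  [9] b0 r6: no row ⇒ E
  [10] b1 r14: had r14 ⇒ H
  [11] b1 r1: had r14 ⇒ C
  [12] b1 r10: had r1 ⇒ C
  [13] b1 r11: had r10 ⇒ C

COUNT = 8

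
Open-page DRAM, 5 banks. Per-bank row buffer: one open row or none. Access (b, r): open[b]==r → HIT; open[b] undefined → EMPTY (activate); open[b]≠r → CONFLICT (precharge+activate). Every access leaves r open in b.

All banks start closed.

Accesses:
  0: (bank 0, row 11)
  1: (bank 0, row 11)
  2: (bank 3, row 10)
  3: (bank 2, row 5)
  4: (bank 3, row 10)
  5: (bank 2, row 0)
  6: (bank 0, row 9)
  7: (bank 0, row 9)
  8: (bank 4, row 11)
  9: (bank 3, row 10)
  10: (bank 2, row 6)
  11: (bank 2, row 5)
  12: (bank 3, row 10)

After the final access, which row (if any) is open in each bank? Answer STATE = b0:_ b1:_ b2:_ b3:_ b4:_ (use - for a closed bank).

  [0] b0 r11: no row ⇒ E
  [1] b0 r11: had r11 ⇒ H
  [2] b3 r10: no row ⇒ E
  [3] b2 r5: no row ⇒ E
  [4] b3 r10: had r10 ⇒ H
  [5] b2 r0: had r5 ⇒ C
  [6] b0 r9: had r11 ⇒ C
  [7] b0 r9: had r9 ⇒ H
  [8] b4 r11: no row ⇒ E
  [9] b3 r10: had r10 ⇒ H
  [10] b2 r6: had r0 ⇒ C
  [11] b2 r5: had r6 ⇒ C
  [12] b3 r10: had r10 ⇒ H

STATE = b0:9 b1:- b2:5 b3:10 b4:11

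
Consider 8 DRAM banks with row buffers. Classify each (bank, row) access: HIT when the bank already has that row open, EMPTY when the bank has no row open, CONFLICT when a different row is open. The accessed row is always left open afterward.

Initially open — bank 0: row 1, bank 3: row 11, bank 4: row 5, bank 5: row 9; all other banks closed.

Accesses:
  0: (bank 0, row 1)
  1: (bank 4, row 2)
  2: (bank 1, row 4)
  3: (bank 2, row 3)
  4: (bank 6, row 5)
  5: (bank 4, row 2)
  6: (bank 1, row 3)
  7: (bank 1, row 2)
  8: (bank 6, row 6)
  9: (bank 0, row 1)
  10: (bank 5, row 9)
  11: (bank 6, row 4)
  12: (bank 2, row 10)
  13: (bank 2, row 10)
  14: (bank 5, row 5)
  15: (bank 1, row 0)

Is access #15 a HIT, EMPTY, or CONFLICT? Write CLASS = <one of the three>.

CLASS = CONFLICT

  [0] b0 r1: had r1 ⇒ H
  [1] b4 r2: had r5 ⇒ C
  [2] b1 r4: no row ⇒ E
  [3] b2 r3: no row ⇒ E
  [4] b6 r5: no row ⇒ E
  [5] b4 r2: had r2 ⇒ H
  [6] b1 r3: had r4 ⇒ C
  [7] b1 r2: had r3 ⇒ C
  [8] b6 r6: had r5 ⇒ C
  [9] b0 r1: had r1 ⇒ H
  [10] b5 r9: had r9 ⇒ H
  [11] b6 r4: had r6 ⇒ C
  [12] b2 r10: had r3 ⇒ C
  [13] b2 r10: had r10 ⇒ H
  [14] b5 r5: had r9 ⇒ C
  [15] b1 r0: had r2 ⇒ C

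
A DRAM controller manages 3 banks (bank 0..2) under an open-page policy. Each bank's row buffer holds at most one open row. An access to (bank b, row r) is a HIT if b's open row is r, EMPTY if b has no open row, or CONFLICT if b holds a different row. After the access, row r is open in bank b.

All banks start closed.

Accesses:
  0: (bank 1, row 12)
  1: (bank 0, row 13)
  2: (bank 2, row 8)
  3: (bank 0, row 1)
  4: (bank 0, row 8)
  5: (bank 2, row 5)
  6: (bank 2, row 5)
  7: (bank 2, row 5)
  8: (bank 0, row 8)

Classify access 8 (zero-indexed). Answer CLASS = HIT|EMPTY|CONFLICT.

  [0] b1 r12: no row ⇒ E
  [1] b0 r13: no row ⇒ E
  [2] b2 r8: no row ⇒ E
  [3] b0 r1: had r13 ⇒ C
  [4] b0 r8: had r1 ⇒ C
  [5] b2 r5: had r8 ⇒ C
  [6] b2 r5: had r5 ⇒ H
  [7] b2 r5: had r5 ⇒ H
  [8] b0 r8: had r8 ⇒ H

CLASS = HIT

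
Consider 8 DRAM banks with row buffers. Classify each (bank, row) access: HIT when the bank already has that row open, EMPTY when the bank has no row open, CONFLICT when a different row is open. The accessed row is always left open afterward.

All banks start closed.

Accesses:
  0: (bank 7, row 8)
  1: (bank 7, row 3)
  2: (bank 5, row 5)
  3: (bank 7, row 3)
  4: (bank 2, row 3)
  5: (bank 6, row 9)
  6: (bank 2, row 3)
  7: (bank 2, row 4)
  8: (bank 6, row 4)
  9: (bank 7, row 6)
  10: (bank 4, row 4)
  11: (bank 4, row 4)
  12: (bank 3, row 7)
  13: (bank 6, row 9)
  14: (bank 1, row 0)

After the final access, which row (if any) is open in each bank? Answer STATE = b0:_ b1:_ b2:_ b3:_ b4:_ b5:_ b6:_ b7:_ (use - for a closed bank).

step 0: bank7 None->8 [EMPTY]
step 1: bank7 8->3 [CONFLICT]
step 2: bank5 None->5 [EMPTY]
step 3: bank7 3->3 [HIT]
step 4: bank2 None->3 [EMPTY]
step 5: bank6 None->9 [EMPTY]
step 6: bank2 3->3 [HIT]
step 7: bank2 3->4 [CONFLICT]
step 8: bank6 9->4 [CONFLICT]
step 9: bank7 3->6 [CONFLICT]
step 10: bank4 None->4 [EMPTY]
step 11: bank4 4->4 [HIT]
step 12: bank3 None->7 [EMPTY]
step 13: bank6 4->9 [CONFLICT]
step 14: bank1 None->0 [EMPTY]

STATE = b0:- b1:0 b2:4 b3:7 b4:4 b5:5 b6:9 b7:6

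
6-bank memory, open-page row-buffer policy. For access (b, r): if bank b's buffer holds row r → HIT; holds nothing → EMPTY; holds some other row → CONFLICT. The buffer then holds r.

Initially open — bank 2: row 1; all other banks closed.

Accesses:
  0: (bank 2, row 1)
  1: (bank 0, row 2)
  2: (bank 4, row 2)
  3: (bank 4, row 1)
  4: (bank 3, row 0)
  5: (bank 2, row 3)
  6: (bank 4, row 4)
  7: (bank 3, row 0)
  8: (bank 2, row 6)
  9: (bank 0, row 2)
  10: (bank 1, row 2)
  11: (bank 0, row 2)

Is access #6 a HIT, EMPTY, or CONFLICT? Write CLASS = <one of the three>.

CLASS = CONFLICT

step 0: bank2 1->1 [HIT]
step 1: bank0 None->2 [EMPTY]
step 2: bank4 None->2 [EMPTY]
step 3: bank4 2->1 [CONFLICT]
step 4: bank3 None->0 [EMPTY]
step 5: bank2 1->3 [CONFLICT]
step 6: bank4 1->4 [CONFLICT]
step 7: bank3 0->0 [HIT]
step 8: bank2 3->6 [CONFLICT]
step 9: bank0 2->2 [HIT]
step 10: bank1 None->2 [EMPTY]
step 11: bank0 2->2 [HIT]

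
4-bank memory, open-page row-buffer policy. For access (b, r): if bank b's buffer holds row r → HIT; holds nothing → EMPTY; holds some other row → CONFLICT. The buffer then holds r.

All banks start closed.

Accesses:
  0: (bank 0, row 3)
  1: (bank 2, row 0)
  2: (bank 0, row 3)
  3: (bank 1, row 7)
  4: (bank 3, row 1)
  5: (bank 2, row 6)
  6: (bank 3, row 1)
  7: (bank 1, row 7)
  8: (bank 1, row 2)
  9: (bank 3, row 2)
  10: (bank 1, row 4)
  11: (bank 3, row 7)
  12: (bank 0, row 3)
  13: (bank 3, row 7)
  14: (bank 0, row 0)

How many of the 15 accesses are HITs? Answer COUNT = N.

  [0] b0 r3: no row ⇒ E
  [1] b2 r0: no row ⇒ E
  [2] b0 r3: had r3 ⇒ H
  [3] b1 r7: no row ⇒ E
  [4] b3 r1: no row ⇒ E
  [5] b2 r6: had r0 ⇒ C
  [6] b3 r1: had r1 ⇒ H
  [7] b1 r7: had r7 ⇒ H
  [8] b1 r2: had r7 ⇒ C
  [9] b3 r2: had r1 ⇒ C
  [10] b1 r4: had r2 ⇒ C
  [11] b3 r7: had r2 ⇒ C
  [12] b0 r3: had r3 ⇒ H
  [13] b3 r7: had r7 ⇒ H
  [14] b0 r0: had r3 ⇒ C

COUNT = 5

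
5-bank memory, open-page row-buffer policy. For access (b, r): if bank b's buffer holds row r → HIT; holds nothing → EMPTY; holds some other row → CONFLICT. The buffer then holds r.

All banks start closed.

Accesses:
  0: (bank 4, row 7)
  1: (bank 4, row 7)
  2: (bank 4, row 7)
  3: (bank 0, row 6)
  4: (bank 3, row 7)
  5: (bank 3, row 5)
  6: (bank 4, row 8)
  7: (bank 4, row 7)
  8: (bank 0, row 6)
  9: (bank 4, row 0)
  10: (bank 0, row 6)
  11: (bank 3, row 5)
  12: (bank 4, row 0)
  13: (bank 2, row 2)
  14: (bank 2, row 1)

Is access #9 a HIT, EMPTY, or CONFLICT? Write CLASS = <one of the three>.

CLASS = CONFLICT

  [0] b4 r7: no row ⇒ E
  [1] b4 r7: had r7 ⇒ H
  [2] b4 r7: had r7 ⇒ H
  [3] b0 r6: no row ⇒ E
  [4] b3 r7: no row ⇒ E
  [5] b3 r5: had r7 ⇒ C
  [6] b4 r8: had r7 ⇒ C
  [7] b4 r7: had r8 ⇒ C
  [8] b0 r6: had r6 ⇒ H
  [9] b4 r0: had r7 ⇒ C
  [10] b0 r6: had r6 ⇒ H
  [11] b3 r5: had r5 ⇒ H
  [12] b4 r0: had r0 ⇒ H
  [13] b2 r2: no row ⇒ E
  [14] b2 r1: had r2 ⇒ C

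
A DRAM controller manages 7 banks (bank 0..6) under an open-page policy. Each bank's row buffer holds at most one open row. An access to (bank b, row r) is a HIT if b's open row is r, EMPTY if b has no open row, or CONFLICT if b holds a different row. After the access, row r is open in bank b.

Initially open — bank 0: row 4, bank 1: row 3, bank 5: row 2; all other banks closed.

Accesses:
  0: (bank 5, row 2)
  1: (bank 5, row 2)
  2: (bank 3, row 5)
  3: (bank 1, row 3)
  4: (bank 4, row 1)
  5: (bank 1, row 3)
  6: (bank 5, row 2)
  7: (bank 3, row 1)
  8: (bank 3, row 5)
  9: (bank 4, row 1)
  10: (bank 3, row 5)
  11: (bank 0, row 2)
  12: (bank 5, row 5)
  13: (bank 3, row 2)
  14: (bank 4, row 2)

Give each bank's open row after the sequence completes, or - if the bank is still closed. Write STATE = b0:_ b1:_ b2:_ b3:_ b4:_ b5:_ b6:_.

step 0: bank5 2->2 [HIT]
step 1: bank5 2->2 [HIT]
step 2: bank3 None->5 [EMPTY]
step 3: bank1 3->3 [HIT]
step 4: bank4 None->1 [EMPTY]
step 5: bank1 3->3 [HIT]
step 6: bank5 2->2 [HIT]
step 7: bank3 5->1 [CONFLICT]
step 8: bank3 1->5 [CONFLICT]
step 9: bank4 1->1 [HIT]
step 10: bank3 5->5 [HIT]
step 11: bank0 4->2 [CONFLICT]
step 12: bank5 2->5 [CONFLICT]
step 13: bank3 5->2 [CONFLICT]
step 14: bank4 1->2 [CONFLICT]

STATE = b0:2 b1:3 b2:- b3:2 b4:2 b5:5 b6:-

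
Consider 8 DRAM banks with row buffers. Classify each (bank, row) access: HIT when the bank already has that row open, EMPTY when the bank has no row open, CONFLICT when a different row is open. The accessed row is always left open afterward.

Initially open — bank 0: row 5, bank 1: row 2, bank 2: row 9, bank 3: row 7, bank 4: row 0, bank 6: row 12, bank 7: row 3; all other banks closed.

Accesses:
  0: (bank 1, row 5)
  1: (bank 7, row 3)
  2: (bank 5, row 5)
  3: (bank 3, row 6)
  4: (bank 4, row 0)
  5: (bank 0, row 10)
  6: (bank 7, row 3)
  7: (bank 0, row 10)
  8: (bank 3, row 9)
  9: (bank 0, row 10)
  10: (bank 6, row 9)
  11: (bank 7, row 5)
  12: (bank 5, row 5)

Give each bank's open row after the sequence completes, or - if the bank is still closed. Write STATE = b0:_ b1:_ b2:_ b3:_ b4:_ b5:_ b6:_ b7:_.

step 0: bank1 2->5 [CONFLICT]
step 1: bank7 3->3 [HIT]
step 2: bank5 None->5 [EMPTY]
step 3: bank3 7->6 [CONFLICT]
step 4: bank4 0->0 [HIT]
step 5: bank0 5->10 [CONFLICT]
step 6: bank7 3->3 [HIT]
step 7: bank0 10->10 [HIT]
step 8: bank3 6->9 [CONFLICT]
step 9: bank0 10->10 [HIT]
step 10: bank6 12->9 [CONFLICT]
step 11: bank7 3->5 [CONFLICT]
step 12: bank5 5->5 [HIT]

STATE = b0:10 b1:5 b2:9 b3:9 b4:0 b5:5 b6:9 b7:5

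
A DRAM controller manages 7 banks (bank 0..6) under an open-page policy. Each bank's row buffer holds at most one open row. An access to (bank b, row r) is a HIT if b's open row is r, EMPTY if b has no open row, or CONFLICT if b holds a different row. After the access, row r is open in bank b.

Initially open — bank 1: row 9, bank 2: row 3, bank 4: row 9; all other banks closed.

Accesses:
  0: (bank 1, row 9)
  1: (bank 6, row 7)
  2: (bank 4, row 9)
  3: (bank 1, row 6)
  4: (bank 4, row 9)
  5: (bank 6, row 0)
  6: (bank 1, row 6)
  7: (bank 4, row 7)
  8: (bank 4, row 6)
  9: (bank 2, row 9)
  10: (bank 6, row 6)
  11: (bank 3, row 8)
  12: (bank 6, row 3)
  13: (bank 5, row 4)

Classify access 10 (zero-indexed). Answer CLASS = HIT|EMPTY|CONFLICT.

  [0] b1 r9: had r9 ⇒ H
  [1] b6 r7: no row ⇒ E
  [2] b4 r9: had r9 ⇒ H
  [3] b1 r6: had r9 ⇒ C
  [4] b4 r9: had r9 ⇒ H
  [5] b6 r0: had r7 ⇒ C
  [6] b1 r6: had r6 ⇒ H
  [7] b4 r7: had r9 ⇒ C
  [8] b4 r6: had r7 ⇒ C
  [9] b2 r9: had r3 ⇒ C
  [10] b6 r6: had r0 ⇒ C
  [11] b3 r8: no row ⇒ E
  [12] b6 r3: had r6 ⇒ C
  [13] b5 r4: no row ⇒ E

CLASS = CONFLICT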